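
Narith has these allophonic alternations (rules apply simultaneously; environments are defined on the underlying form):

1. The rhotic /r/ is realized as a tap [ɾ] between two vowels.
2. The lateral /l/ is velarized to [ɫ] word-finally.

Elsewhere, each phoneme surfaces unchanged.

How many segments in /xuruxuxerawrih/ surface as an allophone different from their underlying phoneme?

2

Segments that undergo a rule: /r/ → [ɾ] (rule 1); /r/ → [ɾ] (rule 1).
All other segments surface unchanged.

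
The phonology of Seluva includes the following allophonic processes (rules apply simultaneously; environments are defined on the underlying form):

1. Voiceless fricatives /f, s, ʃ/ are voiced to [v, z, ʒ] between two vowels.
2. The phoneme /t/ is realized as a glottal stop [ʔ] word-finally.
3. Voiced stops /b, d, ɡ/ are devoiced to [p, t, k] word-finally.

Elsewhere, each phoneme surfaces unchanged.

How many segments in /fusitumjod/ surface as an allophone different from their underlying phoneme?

2

Segments that undergo a rule: /s/ → [z] (rule 1); /d/ → [t] (rule 3).
All other segments surface unchanged.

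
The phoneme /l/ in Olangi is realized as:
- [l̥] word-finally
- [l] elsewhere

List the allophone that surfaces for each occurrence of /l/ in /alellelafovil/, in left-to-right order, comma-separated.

Occurrence 1 (position 2): no conditioning environment matches → elsewhere allophone [l].
Occurrence 2 (position 4): no conditioning environment matches → elsewhere allophone [l].
Occurrence 3 (position 5): no conditioning environment matches → elsewhere allophone [l].
Occurrence 4 (position 7): no conditioning environment matches → elsewhere allophone [l].
Occurrence 5 (position 13): word-finally → [l̥].

[l], [l], [l], [l], [l̥]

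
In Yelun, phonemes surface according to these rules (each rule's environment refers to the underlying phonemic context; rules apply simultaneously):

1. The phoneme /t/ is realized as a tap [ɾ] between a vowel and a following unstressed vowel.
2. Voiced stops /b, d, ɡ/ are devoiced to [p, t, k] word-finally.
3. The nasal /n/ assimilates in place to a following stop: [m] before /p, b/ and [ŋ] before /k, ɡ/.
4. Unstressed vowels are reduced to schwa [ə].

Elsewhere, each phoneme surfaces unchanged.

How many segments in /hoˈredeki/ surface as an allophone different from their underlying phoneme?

3

Segments that undergo a rule: /o/ → [ə] (rule 4); /e/ → [ə] (rule 4); /i/ → [ə] (rule 4).
All other segments surface unchanged.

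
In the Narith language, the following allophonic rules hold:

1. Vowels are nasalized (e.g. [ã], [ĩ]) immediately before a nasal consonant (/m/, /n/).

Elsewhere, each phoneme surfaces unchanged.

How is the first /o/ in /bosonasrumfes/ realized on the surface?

/o/ (between /b/ and /s/) fails the environment for rule 1, so it stays [o].

[o]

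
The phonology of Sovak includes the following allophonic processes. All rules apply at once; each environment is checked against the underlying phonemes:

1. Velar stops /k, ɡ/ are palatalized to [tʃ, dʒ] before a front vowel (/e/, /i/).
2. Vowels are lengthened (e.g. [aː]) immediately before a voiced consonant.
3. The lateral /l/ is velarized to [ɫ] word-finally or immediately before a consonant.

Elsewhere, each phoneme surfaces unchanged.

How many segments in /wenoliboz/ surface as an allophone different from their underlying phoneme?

4

Segments that undergo a rule: /e/ → [eː] (rule 2); /o/ → [oː] (rule 2); /i/ → [iː] (rule 2); /o/ → [oː] (rule 2).
All other segments surface unchanged.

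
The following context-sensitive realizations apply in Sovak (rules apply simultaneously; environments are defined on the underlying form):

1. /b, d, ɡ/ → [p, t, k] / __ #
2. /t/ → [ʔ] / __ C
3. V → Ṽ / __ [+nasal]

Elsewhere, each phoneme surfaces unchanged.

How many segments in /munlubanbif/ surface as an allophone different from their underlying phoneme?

2

Segments that undergo a rule: /u/ → [ũ] (rule 3); /a/ → [ã] (rule 3).
All other segments surface unchanged.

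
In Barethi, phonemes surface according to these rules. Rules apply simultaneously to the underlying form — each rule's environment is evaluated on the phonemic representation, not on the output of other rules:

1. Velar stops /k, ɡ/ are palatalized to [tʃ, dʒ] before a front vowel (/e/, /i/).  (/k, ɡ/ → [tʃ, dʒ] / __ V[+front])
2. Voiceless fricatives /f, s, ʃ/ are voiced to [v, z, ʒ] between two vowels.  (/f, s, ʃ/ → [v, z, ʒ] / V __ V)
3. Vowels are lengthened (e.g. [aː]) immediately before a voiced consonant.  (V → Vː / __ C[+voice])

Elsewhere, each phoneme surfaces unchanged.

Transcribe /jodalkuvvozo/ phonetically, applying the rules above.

[joːdaːlkuːvvoːzo]

/j/ — not in any rule's target class → [j].
/o/ (between /j/ and /d/) occurs before a voiced consonant → [oː] by rule 3.
/d/ — not in any rule's target class → [d].
/a/ meets the environment for rule 3 (before a voiced consonant) → [aː].
/l/ stays [l].
/k/ (between /l/ and /u/): rule 1 targets it, but not before a front vowel → unchanged [k].
/u/ (between /k/ and /v/): before a voiced consonant, so rule 3 applies → [uː].
/v/ stays [v].
/v/ — not in any rule's target class → [v].
/o/ (between /v/ and /z/): before a voiced consonant, so rule 3 applies → [oː].
/z/ stays [z].
/o/ — word-final; rule 3 does not apply here → [o].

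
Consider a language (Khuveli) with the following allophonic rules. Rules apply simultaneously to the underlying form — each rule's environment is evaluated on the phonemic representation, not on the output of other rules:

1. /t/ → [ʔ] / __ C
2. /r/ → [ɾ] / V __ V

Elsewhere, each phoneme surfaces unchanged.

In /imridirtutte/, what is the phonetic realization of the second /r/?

[r]

/r/ — between /i/ and /t/; rule 2 does not apply here → [r].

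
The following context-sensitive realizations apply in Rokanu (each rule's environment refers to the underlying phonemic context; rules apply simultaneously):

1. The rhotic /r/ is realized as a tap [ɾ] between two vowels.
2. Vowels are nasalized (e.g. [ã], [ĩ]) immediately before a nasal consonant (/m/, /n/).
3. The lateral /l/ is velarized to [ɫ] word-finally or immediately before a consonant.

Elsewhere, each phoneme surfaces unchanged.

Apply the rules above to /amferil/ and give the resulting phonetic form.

[ãmfeɾiɫ]

Rule 2 applies to /a/ (word-initial: before a nasal consonant) → [ã].
/m/ stays [m].
/f/ stays [f].
/e/ (between /f/ and /r/) fails the environment for rule 2, so it stays [e].
/r/ — between /e/ and /i/, between two vowels — surfaces as [ɾ] (rule 1).
/i/ — between /r/ and /l/; rule 2 does not apply here → [i].
/l/ meets the environment for rule 3 (word-finally or immediately before a consonant) → [ɫ].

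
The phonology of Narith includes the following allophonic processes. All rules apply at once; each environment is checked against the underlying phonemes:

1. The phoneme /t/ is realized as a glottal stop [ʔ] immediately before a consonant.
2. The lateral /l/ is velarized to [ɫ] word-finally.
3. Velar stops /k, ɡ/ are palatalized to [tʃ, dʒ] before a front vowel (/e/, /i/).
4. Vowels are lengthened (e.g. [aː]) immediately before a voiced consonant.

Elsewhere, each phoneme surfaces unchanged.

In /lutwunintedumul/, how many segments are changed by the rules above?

Segments that undergo a rule: /t/ → [ʔ] (rule 1); /u/ → [uː] (rule 4); /i/ → [iː] (rule 4); /e/ → [eː] (rule 4); /u/ → [uː] (rule 4); /u/ → [uː] (rule 4); /l/ → [ɫ] (rule 2).
All other segments surface unchanged.

7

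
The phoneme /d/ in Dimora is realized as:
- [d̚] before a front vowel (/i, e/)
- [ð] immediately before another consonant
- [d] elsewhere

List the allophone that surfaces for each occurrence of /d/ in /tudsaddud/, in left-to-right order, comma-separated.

Occurrence 1 (position 3): immediately before another consonant → [ð].
Occurrence 2 (position 6): immediately before another consonant → [ð].
Occurrence 3 (position 7): no conditioning environment matches → elsewhere allophone [d].
Occurrence 4 (position 9): no conditioning environment matches → elsewhere allophone [d].

[ð], [ð], [d], [d]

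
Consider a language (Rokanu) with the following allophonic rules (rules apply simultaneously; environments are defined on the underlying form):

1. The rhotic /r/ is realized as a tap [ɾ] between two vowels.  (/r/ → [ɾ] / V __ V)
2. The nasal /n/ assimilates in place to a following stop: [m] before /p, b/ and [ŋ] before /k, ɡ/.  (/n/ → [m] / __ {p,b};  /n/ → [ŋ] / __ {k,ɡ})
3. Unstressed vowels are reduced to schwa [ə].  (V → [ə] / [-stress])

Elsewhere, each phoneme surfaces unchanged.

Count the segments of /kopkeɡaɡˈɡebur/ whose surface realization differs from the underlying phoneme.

Segments that undergo a rule: /o/ → [ə] (rule 3); /e/ → [ə] (rule 3); /a/ → [ə] (rule 3); /u/ → [ə] (rule 3).
All other segments surface unchanged.

4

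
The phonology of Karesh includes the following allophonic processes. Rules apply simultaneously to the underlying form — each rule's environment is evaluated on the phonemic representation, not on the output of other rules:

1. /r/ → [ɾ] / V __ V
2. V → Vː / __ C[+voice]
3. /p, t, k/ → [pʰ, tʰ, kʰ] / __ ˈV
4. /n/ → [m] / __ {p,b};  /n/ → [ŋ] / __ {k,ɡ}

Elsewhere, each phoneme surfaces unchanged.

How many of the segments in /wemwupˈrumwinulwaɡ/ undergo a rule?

5

Segments that undergo a rule: /e/ → [eː] (rule 2); /u/ → [uː] (rule 2); /i/ → [iː] (rule 2); /u/ → [uː] (rule 2); /a/ → [aː] (rule 2).
All other segments surface unchanged.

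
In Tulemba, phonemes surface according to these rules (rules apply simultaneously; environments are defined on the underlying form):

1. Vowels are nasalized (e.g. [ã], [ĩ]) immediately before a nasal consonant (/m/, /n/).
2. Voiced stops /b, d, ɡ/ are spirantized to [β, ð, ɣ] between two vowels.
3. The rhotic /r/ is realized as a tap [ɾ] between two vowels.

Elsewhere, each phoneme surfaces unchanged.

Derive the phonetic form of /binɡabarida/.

[bĩnɡaβaɾiða]

/b/ (word-initial): rule 2 targets it, but not between two vowels → unchanged [b].
/i/ (between /b/ and /n/): before a nasal consonant, so rule 1 applies → [ĩ].
/n/ (between /i/ and /ɡ/) is unaffected → [n].
/ɡ/ (between /n/ and /a/): rule 2 targets it, but not between two vowels → unchanged [ɡ].
/a/ (between /ɡ/ and /b/) fails the environment for rule 1, so it stays [a].
/b/ (between /a/ and /a/): between two vowels, so rule 2 applies → [β].
/a/ (between /b/ and /r/) fails the environment for rule 1, so it stays [a].
/r/ — between /a/ and /i/, between two vowels — surfaces as [ɾ] (rule 3).
/i/ (between /r/ and /d/) fails the environment for rule 1, so it stays [i].
/d/ (between /i/ and /a/) occurs between two vowels → [ð] by rule 2.
/a/ (word-final): rule 1 targets it, but not before a nasal consonant → unchanged [a].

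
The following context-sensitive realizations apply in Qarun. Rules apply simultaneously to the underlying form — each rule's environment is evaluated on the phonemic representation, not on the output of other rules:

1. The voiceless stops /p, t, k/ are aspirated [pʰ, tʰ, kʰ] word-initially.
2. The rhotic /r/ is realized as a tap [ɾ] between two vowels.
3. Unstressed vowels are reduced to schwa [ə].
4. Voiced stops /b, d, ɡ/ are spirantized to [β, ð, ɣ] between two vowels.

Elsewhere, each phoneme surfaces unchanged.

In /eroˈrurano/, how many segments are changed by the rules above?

Segments that undergo a rule: /e/ → [ə] (rule 3); /r/ → [ɾ] (rule 2); /o/ → [ə] (rule 3); /r/ → [ɾ] (rule 2); /r/ → [ɾ] (rule 2); /a/ → [ə] (rule 3); /o/ → [ə] (rule 3).
All other segments surface unchanged.

7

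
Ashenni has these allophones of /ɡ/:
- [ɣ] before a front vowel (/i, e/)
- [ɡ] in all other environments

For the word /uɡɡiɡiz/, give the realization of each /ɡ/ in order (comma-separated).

Occurrence 1 (position 2): no conditioning environment matches → elsewhere allophone [ɡ].
Occurrence 2 (position 3): before a front vowel (/i, e/) → [ɣ].
Occurrence 3 (position 5): before a front vowel (/i, e/) → [ɣ].

[ɡ], [ɣ], [ɣ]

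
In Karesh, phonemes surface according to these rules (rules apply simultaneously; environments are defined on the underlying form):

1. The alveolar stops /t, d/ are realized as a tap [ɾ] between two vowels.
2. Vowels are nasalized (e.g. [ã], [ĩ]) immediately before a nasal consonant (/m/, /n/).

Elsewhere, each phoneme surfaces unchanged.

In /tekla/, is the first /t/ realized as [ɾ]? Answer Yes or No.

/t/ (word-initial) is in the target of rule 1 but the environment (between two vowels) is not met → [t].
The actual realization is [t], not [ɾ].

No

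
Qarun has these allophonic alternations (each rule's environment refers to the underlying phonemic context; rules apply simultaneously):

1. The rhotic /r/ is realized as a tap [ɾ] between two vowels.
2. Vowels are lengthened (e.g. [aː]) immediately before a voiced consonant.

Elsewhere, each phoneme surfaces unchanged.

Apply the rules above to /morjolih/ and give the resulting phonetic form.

/m/ (word-initial): no rule targets it → [m].
/o/ (between /m/ and /r/) occurs before a voiced consonant → [oː] by rule 2.
/r/ (between /o/ and /j/) is in the target of rule 1 but the environment (between two vowels) is not met → [r].
/j/ (between /r/ and /o/): no rule targets it → [j].
/o/ meets the environment for rule 2 (before a voiced consonant) → [oː].
/l/ (between /o/ and /i/) is unaffected → [l].
/i/ (between /l/ and /h/) fails the environment for rule 2, so it stays [i].
/h/ stays [h].

[moːrjoːlih]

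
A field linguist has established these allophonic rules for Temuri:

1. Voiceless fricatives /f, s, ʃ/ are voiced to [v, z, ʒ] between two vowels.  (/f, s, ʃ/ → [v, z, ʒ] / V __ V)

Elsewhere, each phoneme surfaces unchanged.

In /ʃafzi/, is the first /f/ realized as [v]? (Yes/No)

/f/ (between /a/ and /z/): rule 1 targets it, but not between two vowels → unchanged [f].
The actual realization is [f], not [v].

No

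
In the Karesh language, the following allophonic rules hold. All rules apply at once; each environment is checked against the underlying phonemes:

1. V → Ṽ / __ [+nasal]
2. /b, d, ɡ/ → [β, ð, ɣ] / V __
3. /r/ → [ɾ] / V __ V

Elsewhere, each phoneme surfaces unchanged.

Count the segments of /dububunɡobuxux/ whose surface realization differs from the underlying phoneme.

Segments that undergo a rule: /b/ → [β] (rule 2); /b/ → [β] (rule 2); /u/ → [ũ] (rule 1); /b/ → [β] (rule 2).
All other segments surface unchanged.

4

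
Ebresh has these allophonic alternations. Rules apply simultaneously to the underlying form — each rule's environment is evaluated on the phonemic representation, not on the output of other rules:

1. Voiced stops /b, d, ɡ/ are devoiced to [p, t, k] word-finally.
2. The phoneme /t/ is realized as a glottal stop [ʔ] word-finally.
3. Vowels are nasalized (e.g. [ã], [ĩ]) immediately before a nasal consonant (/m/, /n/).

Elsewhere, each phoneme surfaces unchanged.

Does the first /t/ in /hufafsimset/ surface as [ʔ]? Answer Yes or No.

/t/ meets the environment for rule 2 (word-finally) → [ʔ].
The actual realization is [ʔ], which matches [ʔ].

Yes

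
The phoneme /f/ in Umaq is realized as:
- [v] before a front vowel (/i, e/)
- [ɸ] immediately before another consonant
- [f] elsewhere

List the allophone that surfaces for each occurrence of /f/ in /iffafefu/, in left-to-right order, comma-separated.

[ɸ], [f], [v], [f]

Occurrence 1 (position 2): immediately before another consonant → [ɸ].
Occurrence 2 (position 3): no conditioning environment matches → elsewhere allophone [f].
Occurrence 3 (position 5): before a front vowel (/i, e/) → [v].
Occurrence 4 (position 7): no conditioning environment matches → elsewhere allophone [f].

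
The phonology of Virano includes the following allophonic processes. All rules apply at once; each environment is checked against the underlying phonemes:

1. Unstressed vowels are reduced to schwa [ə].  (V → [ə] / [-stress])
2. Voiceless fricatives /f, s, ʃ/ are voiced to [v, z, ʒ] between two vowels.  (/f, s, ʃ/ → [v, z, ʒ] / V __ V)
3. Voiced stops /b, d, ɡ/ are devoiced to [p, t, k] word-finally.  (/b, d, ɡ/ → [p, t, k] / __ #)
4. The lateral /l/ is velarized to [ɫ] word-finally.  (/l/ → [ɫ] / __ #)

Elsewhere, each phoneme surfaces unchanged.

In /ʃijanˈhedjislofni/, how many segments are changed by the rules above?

Segments that undergo a rule: /i/ → [ə] (rule 1); /a/ → [ə] (rule 1); /i/ → [ə] (rule 1); /o/ → [ə] (rule 1); /i/ → [ə] (rule 1).
All other segments surface unchanged.

5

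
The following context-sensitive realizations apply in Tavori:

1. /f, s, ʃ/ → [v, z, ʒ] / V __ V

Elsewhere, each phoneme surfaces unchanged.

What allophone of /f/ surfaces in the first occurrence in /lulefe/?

[v]

/f/ (between /e/ and /e/): between two vowels, so rule 1 applies → [v].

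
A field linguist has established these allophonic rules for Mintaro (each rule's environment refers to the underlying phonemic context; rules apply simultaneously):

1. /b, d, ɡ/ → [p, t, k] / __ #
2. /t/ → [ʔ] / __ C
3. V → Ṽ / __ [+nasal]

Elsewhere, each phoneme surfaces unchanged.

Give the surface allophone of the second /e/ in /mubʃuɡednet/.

[e]

/e/ (between /n/ and /t/) is in the target of rule 3 but the environment (before a nasal consonant) is not met → [e].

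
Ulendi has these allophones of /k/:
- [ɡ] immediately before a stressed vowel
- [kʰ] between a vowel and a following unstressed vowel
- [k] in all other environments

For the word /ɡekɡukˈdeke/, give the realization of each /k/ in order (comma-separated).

[k], [k], [kʰ]

Occurrence 1 (position 3): no conditioning environment matches → elsewhere allophone [k].
Occurrence 2 (position 6): no conditioning environment matches → elsewhere allophone [k].
Occurrence 3 (position 9): between a vowel and a following unstressed vowel → [kʰ].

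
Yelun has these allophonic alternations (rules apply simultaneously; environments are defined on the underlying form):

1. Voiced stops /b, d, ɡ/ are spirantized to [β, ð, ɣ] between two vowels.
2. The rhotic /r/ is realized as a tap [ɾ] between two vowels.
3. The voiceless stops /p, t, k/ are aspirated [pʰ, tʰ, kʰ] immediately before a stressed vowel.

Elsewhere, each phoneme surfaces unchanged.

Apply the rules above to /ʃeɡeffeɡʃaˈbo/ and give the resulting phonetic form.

/ɡ/ (between /e/ and /e/): between two vowels, so rule 1 applies → [ɣ].
/ɡ/ (between /e/ and /ʃ/) fails the environment for rule 1, so it stays [ɡ].
/b/ (between /a/ and /o/) occurs between two vowels → [β] by rule 1.

[ʃeɣeffeɡʃaˈβo]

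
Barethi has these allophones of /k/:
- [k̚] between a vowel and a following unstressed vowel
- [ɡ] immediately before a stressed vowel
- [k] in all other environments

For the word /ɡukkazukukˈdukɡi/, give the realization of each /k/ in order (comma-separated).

Occurrence 1 (position 3): no conditioning environment matches → elsewhere allophone [k].
Occurrence 2 (position 4): no conditioning environment matches → elsewhere allophone [k].
Occurrence 3 (position 8): between a vowel and a following unstressed vowel → [k̚].
Occurrence 4 (position 10): no conditioning environment matches → elsewhere allophone [k].
Occurrence 5 (position 13): no conditioning environment matches → elsewhere allophone [k].

[k], [k], [k̚], [k], [k]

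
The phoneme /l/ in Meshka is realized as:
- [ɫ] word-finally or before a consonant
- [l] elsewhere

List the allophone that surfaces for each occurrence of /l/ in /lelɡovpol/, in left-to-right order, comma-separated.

[l], [ɫ], [ɫ]

Occurrence 1 (position 1): no conditioning environment matches → elsewhere allophone [l].
Occurrence 2 (position 3): word-finally or before a consonant → [ɫ].
Occurrence 3 (position 9): word-finally or before a consonant → [ɫ].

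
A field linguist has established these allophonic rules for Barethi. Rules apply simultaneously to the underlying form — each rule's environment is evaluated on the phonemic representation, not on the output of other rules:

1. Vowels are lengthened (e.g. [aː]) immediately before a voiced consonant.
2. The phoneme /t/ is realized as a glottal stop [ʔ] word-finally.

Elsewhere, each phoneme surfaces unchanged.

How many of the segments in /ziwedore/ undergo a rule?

Segments that undergo a rule: /i/ → [iː] (rule 1); /e/ → [eː] (rule 1); /o/ → [oː] (rule 1).
All other segments surface unchanged.

3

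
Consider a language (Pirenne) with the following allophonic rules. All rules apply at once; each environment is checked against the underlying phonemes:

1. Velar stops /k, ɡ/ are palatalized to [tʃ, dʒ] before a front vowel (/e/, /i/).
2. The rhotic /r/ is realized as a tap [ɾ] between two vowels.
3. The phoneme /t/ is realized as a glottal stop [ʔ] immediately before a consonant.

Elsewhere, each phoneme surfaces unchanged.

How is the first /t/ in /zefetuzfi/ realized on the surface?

/t/ (between /e/ and /u/) fails the environment for rule 3, so it stays [t].

[t]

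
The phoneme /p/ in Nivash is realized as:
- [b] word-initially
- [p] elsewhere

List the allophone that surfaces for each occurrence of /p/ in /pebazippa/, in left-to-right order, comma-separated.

Occurrence 1 (position 1): word-initially → [b].
Occurrence 2 (position 7): no conditioning environment matches → elsewhere allophone [p].
Occurrence 3 (position 8): no conditioning environment matches → elsewhere allophone [p].

[b], [p], [p]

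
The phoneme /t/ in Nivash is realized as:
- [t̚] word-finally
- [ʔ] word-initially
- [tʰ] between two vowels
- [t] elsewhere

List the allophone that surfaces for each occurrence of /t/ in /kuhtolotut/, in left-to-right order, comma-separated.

Occurrence 1 (position 4): no conditioning environment matches → elsewhere allophone [t].
Occurrence 2 (position 8): between two vowels → [tʰ].
Occurrence 3 (position 10): word-finally → [t̚].

[t], [tʰ], [t̚]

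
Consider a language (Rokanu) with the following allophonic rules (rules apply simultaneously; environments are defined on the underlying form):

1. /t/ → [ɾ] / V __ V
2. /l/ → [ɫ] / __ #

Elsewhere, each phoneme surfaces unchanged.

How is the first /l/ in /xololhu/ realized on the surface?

[l]

/l/ (between /o/ and /o/) is in the target of rule 2 but the environment (word-finally) is not met → [l].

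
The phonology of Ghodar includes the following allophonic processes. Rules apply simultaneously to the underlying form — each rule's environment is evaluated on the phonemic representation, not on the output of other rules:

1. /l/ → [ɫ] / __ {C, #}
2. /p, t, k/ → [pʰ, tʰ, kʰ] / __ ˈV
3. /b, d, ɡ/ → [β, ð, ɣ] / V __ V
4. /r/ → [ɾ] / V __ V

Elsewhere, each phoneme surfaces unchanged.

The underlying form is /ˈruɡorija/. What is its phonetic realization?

/r/ — word-initial; rule 4 does not apply here → [r].
/u/ (between /r/ and /ɡ/) is unaffected → [u].
/ɡ/ (between /u/ and /o/) occurs between two vowels → [ɣ] by rule 3.
/o/ (between /ɡ/ and /r/): no rule targets it → [o].
/r/ meets the environment for rule 4 (between two vowels) → [ɾ].
/i/ stays [i].
/j/ (between /i/ and /a/): no rule targets it → [j].
/a/ (word-final) is unaffected → [a].

[ˈruɣoɾija]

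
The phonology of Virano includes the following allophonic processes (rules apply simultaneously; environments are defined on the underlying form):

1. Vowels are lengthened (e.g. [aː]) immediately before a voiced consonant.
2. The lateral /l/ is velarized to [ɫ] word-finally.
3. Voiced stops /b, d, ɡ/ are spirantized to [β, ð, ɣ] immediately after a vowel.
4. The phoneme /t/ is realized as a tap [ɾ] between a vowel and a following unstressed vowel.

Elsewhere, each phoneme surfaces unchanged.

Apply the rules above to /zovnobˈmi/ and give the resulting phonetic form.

[zoːvnoːβˈmi]

/z/ — not in any rule's target class → [z].
Rule 1 applies to /o/ (between /z/ and /v/: before a voiced consonant) → [oː].
/v/ (between /o/ and /n/): no rule targets it → [v].
/n/ (between /v/ and /o/) is unaffected → [n].
/o/ (between /n/ and /b/): before a voiced consonant, so rule 1 applies → [oː].
/b/ (between /o/ and /m/) occurs immediately after a vowel → [β] by rule 3.
/m/ (between /b/ and /i/): no rule targets it → [m].
/i/ (word-final): rule 1 targets it, but not before a voiced consonant → unchanged [i].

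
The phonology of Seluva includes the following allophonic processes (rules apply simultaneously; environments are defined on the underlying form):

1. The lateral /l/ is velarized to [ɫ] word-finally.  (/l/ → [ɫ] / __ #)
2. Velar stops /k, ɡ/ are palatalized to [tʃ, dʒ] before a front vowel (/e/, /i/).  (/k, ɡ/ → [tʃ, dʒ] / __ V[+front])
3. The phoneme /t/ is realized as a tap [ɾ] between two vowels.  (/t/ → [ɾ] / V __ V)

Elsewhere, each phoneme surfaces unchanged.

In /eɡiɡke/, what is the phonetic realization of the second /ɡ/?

[ɡ]

/ɡ/ (between /i/ and /k/) is in the target of rule 2 but the environment (before a front vowel) is not met → [ɡ].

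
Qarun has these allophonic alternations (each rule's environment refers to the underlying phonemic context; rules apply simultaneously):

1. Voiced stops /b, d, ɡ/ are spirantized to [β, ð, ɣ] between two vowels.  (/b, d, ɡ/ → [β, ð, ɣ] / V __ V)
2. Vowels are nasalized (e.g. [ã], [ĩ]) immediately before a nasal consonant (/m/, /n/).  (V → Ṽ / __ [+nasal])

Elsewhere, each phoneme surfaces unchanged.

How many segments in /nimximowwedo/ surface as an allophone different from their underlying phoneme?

3

Segments that undergo a rule: /i/ → [ĩ] (rule 2); /i/ → [ĩ] (rule 2); /d/ → [ð] (rule 1).
All other segments surface unchanged.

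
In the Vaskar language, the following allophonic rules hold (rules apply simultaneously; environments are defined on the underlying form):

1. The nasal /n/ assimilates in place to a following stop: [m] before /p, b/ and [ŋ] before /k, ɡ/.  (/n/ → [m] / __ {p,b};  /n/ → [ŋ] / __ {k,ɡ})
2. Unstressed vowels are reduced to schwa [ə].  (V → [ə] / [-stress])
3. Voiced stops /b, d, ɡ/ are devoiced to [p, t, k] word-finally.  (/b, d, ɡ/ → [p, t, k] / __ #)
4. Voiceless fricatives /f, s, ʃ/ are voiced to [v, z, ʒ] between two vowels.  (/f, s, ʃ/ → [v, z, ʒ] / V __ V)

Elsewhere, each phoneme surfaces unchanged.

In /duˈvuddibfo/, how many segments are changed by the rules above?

3

Segments that undergo a rule: /u/ → [ə] (rule 2); /i/ → [ə] (rule 2); /o/ → [ə] (rule 2).
All other segments surface unchanged.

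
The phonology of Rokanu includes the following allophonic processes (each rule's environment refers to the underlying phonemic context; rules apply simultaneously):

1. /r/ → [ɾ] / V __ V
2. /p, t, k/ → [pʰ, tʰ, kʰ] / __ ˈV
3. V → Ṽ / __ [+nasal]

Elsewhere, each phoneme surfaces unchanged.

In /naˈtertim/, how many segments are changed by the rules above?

2

Segments that undergo a rule: /t/ → [tʰ] (rule 2); /i/ → [ĩ] (rule 3).
All other segments surface unchanged.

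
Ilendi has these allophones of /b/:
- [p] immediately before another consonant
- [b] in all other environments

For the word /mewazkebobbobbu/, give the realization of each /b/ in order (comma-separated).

Occurrence 1 (position 8): no conditioning environment matches → elsewhere allophone [b].
Occurrence 2 (position 10): immediately before another consonant → [p].
Occurrence 3 (position 11): no conditioning environment matches → elsewhere allophone [b].
Occurrence 4 (position 13): immediately before another consonant → [p].
Occurrence 5 (position 14): no conditioning environment matches → elsewhere allophone [b].

[b], [p], [b], [p], [b]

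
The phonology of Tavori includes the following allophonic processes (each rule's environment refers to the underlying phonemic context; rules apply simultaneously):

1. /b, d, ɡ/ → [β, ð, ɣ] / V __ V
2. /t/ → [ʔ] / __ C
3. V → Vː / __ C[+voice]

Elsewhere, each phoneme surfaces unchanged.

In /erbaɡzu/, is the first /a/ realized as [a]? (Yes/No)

No

/a/ — between /b/ and /ɡ/, before a voiced consonant — surfaces as [aː] (rule 3).
The actual realization is [aː], not [a].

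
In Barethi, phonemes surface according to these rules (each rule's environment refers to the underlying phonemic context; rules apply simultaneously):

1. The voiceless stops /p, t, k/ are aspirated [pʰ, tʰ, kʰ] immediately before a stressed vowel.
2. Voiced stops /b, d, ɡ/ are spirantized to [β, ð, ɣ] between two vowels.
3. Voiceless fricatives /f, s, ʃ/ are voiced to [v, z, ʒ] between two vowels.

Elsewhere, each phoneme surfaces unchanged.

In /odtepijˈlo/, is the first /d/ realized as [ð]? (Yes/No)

No

/d/ (between /o/ and /t/) is in the target of rule 2 but the environment (between two vowels) is not met → [d].
The actual realization is [d], not [ð].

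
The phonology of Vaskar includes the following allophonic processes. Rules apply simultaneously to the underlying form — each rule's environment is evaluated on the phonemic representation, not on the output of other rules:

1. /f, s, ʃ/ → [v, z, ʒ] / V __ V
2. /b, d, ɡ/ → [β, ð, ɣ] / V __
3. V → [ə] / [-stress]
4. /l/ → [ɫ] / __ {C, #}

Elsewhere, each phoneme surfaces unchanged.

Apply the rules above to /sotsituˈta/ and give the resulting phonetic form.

[sətsətəˈta]

/s/ (word-initial): rule 1 targets it, but not between two vowels → unchanged [s].
/o/ — between /s/ and /t/, in an unstressed syllable — surfaces as [ə] (rule 3).
/t/ (between /o/ and /s/): no rule targets it → [t].
/s/ (between /t/ and /i/) is in the target of rule 1 but the environment (between two vowels) is not met → [s].
/i/ (between /s/ and /t/) occurs in an unstressed syllable → [ə] by rule 3.
/t/ stays [t].
Rule 3 applies to /u/ (between /t/ and /t/: in an unstressed syllable) → [ə].
/t/ (between /u/ and /a/): no rule targets it → [t].
/a/ (word-final): rule 3 targets it, but not in an unstressed syllable → unchanged [a].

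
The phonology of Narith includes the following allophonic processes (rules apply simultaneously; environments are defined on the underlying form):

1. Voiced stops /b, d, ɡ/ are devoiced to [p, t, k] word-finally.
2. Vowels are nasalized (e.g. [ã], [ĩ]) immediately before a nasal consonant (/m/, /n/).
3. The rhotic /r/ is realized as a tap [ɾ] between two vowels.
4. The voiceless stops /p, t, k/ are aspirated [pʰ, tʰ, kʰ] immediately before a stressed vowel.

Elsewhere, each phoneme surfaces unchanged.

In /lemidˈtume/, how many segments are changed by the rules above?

3

Segments that undergo a rule: /e/ → [ẽ] (rule 2); /t/ → [tʰ] (rule 4); /u/ → [ũ] (rule 2).
All other segments surface unchanged.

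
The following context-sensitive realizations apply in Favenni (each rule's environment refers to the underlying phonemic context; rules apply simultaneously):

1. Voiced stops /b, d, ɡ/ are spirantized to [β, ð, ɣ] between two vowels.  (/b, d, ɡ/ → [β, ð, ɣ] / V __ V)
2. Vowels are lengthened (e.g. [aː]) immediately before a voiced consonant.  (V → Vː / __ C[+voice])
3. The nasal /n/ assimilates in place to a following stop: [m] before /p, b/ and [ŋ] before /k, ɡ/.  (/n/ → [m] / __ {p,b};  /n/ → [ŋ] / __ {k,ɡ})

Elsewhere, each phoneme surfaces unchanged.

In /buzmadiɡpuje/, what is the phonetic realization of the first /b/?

/b/ — word-initial; rule 1 does not apply here → [b].

[b]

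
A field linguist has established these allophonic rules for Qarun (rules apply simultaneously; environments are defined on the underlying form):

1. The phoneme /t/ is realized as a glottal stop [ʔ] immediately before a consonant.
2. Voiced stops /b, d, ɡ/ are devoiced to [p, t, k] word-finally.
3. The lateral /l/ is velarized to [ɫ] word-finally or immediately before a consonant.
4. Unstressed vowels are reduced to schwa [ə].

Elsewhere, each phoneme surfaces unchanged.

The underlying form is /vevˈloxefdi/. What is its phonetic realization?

[vəvˈloxəfdə]

/v/ (word-initial) is unaffected → [v].
/e/ (between /v/ and /v/) occurs in an unstressed syllable → [ə] by rule 4.
/v/ (between /e/ and /l/) is unaffected → [v].
/l/ (between /v/ and /o/): rule 3 targets it, but not word-finally or immediately before a consonant → unchanged [l].
/o/ (between /l/ and /x/) is in the target of rule 4 but the environment (in an unstressed syllable) is not met → [o].
/x/ (between /o/ and /e/): no rule targets it → [x].
/e/ (between /x/ and /f/) occurs in an unstressed syllable → [ə] by rule 4.
/f/ — not in any rule's target class → [f].
/d/ — between /f/ and /i/; rule 2 does not apply here → [d].
/i/ — word-final, in an unstressed syllable — surfaces as [ə] (rule 4).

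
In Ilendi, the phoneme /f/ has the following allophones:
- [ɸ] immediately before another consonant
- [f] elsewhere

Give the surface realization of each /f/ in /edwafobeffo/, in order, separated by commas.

[f], [ɸ], [f]

Occurrence 1 (position 5): no conditioning environment matches → elsewhere allophone [f].
Occurrence 2 (position 9): immediately before another consonant → [ɸ].
Occurrence 3 (position 10): no conditioning environment matches → elsewhere allophone [f].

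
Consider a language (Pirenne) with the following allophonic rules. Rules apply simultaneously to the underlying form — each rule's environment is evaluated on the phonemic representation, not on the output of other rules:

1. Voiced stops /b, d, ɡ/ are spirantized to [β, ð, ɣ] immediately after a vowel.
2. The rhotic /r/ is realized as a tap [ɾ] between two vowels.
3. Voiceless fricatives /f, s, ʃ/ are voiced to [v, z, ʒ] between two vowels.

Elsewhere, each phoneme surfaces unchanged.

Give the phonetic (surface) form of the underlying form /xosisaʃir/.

/s/ — between /o/ and /i/, between two vowels — surfaces as [z] (rule 3).
Rule 3 applies to /s/ (between /i/ and /a/: between two vowels) → [z].
Rule 3 applies to /ʃ/ (between /a/ and /i/: between two vowels) → [ʒ].
/r/ — word-final; rule 2 does not apply here → [r].

[xozizaʒir]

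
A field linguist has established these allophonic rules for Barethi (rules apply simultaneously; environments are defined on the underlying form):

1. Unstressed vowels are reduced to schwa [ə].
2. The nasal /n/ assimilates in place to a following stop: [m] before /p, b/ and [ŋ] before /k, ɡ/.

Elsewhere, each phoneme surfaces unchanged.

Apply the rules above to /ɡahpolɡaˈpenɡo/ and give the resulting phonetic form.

[ɡəhpəlɡəˈpeŋɡə]

/ɡ/ (word-initial): no rule targets it → [ɡ].
Rule 1 applies to /a/ (between /ɡ/ and /h/: in an unstressed syllable) → [ə].
/h/ stays [h].
/p/ — not in any rule's target class → [p].
/o/ (between /p/ and /l/) occurs in an unstressed syllable → [ə] by rule 1.
/l/ (between /o/ and /ɡ/): no rule targets it → [l].
/ɡ/ — not in any rule's target class → [ɡ].
/a/ (between /ɡ/ and /p/): in an unstressed syllable, so rule 1 applies → [ə].
/p/ stays [p].
/e/ (between /p/ and /n/): rule 1 targets it, but not in an unstressed syllable → unchanged [e].
/n/ (between /e/ and /ɡ/): before a labial or velar stop, so rule 2 applies → [ŋ].
/ɡ/ (between /n/ and /o/): no rule targets it → [ɡ].
/o/ — word-final, in an unstressed syllable — surfaces as [ə] (rule 1).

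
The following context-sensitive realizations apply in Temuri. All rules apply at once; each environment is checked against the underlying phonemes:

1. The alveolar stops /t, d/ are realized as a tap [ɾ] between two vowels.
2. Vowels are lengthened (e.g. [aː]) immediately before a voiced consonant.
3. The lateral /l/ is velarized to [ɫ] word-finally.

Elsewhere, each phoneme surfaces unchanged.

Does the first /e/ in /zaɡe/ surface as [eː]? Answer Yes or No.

No

/e/ — word-final; rule 2 does not apply here → [e].
The actual realization is [e], not [eː].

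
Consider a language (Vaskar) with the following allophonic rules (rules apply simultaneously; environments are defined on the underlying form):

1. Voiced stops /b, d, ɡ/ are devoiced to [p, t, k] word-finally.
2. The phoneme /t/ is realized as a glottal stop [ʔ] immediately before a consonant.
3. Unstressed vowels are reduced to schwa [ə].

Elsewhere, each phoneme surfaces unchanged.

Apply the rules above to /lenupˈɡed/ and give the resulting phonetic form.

[lənəpˈɡet]

/l/ stays [l].
/e/ — between /l/ and /n/, in an unstressed syllable — surfaces as [ə] (rule 3).
/n/ — not in any rule's target class → [n].
Rule 3 applies to /u/ (between /n/ and /p/: in an unstressed syllable) → [ə].
/p/ — not in any rule's target class → [p].
/ɡ/ — between /p/ and /e/; rule 1 does not apply here → [ɡ].
/e/ (between /ɡ/ and /d/): rule 3 targets it, but not in an unstressed syllable → unchanged [e].
/d/ — word-final, word-finally — surfaces as [t] (rule 1).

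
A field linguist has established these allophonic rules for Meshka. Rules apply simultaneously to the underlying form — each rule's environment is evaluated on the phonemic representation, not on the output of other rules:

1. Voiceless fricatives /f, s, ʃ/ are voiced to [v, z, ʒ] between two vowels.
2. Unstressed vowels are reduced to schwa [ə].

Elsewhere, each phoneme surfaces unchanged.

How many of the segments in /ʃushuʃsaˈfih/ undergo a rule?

4

Segments that undergo a rule: /u/ → [ə] (rule 2); /u/ → [ə] (rule 2); /a/ → [ə] (rule 2); /f/ → [v] (rule 1).
All other segments surface unchanged.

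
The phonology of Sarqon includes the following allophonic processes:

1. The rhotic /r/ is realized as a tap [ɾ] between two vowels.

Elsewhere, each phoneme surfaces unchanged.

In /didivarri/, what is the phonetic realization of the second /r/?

/r/ (between /r/ and /i/): rule 1 targets it, but not between two vowels → unchanged [r].

[r]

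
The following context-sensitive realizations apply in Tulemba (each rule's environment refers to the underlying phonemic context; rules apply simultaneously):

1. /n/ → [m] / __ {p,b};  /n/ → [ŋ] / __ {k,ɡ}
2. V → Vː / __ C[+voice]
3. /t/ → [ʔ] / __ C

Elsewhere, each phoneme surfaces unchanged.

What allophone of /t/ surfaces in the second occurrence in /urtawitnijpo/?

/t/ (between /i/ and /n/) occurs immediately before a consonant → [ʔ] by rule 3.

[ʔ]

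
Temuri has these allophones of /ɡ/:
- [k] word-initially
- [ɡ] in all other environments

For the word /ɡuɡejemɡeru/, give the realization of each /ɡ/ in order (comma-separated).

Occurrence 1 (position 1): word-initially → [k].
Occurrence 2 (position 3): no conditioning environment matches → elsewhere allophone [ɡ].
Occurrence 3 (position 8): no conditioning environment matches → elsewhere allophone [ɡ].

[k], [ɡ], [ɡ]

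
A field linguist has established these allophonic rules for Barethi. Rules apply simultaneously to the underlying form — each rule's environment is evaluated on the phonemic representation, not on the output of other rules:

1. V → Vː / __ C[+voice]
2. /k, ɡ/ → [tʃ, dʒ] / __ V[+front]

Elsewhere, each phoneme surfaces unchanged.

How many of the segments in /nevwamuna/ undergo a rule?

3

Segments that undergo a rule: /e/ → [eː] (rule 1); /a/ → [aː] (rule 1); /u/ → [uː] (rule 1).
All other segments surface unchanged.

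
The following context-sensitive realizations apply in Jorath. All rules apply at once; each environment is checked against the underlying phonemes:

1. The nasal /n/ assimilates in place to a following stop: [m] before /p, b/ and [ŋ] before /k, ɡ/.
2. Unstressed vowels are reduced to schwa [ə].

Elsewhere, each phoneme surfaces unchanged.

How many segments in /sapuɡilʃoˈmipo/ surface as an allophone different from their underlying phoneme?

Segments that undergo a rule: /a/ → [ə] (rule 2); /u/ → [ə] (rule 2); /i/ → [ə] (rule 2); /o/ → [ə] (rule 2); /o/ → [ə] (rule 2).
All other segments surface unchanged.

5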